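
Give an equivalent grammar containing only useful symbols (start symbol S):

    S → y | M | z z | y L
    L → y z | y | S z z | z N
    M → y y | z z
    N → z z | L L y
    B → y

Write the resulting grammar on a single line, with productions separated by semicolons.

Generating nonterminals: {B, L, M, N, S}.
Reachable from S after that: {L, M, N, S}.
Removed useless symbols: {B} and every production mentioning them.

S → y | M | z z | y L; L → y z | y | S z z | z N; M → y y | z z; N → z z | L L y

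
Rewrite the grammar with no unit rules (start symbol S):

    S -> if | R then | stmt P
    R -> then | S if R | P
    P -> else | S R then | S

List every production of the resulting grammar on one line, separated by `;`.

S -> if | R then | stmt P; R -> if | R then | stmt P | else | S R then | then | S if R; P -> if | R then | stmt P | else | S R then

Unit pairs: P ⇒* {S}; R ⇒* {P, S}.
Replace each nonterminal's rules with the union of the non-unit rules of every nonterminal it unit-derives.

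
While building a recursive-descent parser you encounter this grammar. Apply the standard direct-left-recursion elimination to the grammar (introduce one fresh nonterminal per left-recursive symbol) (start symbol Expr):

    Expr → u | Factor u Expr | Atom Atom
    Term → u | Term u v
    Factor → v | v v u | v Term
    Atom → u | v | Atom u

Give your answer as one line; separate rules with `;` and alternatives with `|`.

Term, Atom are directly left-recursive.
For Term: α = {u v}, β = {u}. Rewrite as Term → β Term1 and Term1 → α Term1 | ε.
For Atom: α = {u}, β = {u, v}. Rewrite as Atom → β Atom1 and Atom1 → α Atom1 | ε.

Expr → u | Factor u Expr | Atom Atom; Term → u Term1; Factor → v | v v u | v Term; Atom → u Atom1 | v Atom1; Term1 → u v Term1 | ε; Atom1 → u Atom1 | ε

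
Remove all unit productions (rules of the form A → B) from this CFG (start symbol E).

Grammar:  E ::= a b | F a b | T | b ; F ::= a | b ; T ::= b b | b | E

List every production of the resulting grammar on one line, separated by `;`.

Unit pairs: E ⇒* {T}; T ⇒* {E}.
Replace each nonterminal's rules with the union of the non-unit rules of every nonterminal it unit-derives.

E ::= a b | F a b | b | b b; F ::= a | b; T ::= a b | F a b | b | b b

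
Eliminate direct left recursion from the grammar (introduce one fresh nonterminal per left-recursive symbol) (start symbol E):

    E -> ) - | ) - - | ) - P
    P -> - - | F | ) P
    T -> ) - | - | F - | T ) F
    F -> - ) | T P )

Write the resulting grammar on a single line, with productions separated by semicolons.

E -> ) - | ) - - | ) - P; P -> - - | F | ) P; T -> ) - T' | - T' | F - T'; F -> - ) | T P ); T' -> ) F T' | ε

T is directly left-recursive.
For T: α = {) F}, β = {) -, -, F -}. Rewrite as T → β T' and T' → α T' | ε.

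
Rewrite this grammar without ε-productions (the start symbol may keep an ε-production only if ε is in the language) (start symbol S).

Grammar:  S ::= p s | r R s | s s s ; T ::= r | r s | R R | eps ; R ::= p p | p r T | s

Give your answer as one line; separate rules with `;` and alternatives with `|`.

Nullable set = {T}.
ε ∉ L(G), so no ε-production is kept.
For each production, add variants omitting each subset of nullable occurrences: R → p r T gives p r T | p r.

S ::= p s | r R s | s s s; T ::= r | r s | R R; R ::= p p | p r T | p r | s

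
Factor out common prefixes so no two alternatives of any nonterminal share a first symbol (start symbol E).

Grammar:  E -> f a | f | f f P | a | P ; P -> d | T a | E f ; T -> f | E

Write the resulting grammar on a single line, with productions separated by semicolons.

E has alternatives sharing prefix 'f': factor to E → f E' with E' → a | ε | f P.

E -> a | P | f E'; P -> d | T a | E f; T -> f | E; E' -> a | ε | f P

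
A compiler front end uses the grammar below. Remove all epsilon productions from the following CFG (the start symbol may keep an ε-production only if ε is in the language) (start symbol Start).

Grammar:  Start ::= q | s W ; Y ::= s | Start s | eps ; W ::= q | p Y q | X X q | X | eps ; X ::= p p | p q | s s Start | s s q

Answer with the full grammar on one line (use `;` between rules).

The nullable symbols are {W, Y}.
ε ∉ L(G), so no ε-production is kept.
For each production, add variants omitting each subset of nullable occurrences: Start → s W gives s W | s. W → p Y q gives p Y q | p q.

Start ::= q | s W | s; Y ::= s | Start s; W ::= q | p Y q | p q | X X q | X; X ::= p p | p q | s s Start | s s q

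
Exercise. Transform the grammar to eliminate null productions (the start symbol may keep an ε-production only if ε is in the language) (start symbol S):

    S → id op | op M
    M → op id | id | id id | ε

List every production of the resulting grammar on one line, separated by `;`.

S → id op | op M | op; M → op id | id | id id

Nullable set = {M}.
ε ∉ L(G), so no ε-production is kept.
Add the nullable-subset variants: S → op M gives op M | op.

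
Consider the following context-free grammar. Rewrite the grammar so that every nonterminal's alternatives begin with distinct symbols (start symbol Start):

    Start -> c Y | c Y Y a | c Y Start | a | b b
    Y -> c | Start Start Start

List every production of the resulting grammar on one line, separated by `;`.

Start -> a | b b | c Y Start1; Y -> c | Start Start Start; Start1 -> ε | Y a | Start

Start has alternatives sharing prefix 'c Y': factor to Start → c Y Start1 with Start1 → ε | Y a | Start.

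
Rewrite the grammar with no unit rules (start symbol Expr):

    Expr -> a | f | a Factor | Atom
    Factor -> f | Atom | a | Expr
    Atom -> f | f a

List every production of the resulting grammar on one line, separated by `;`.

Expr -> f | f a | a | a Factor; Factor -> f | f a | a | a Factor; Atom -> f | f a

Unit pairs: Expr ⇒* {Atom}; Factor ⇒* {Atom, Expr}.
For each unit pair (A, B), copy every non-unit production of B to A, then drop all unit productions.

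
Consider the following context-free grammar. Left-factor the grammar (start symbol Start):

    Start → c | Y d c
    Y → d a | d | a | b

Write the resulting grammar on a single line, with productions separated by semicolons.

Y has alternatives sharing prefix 'd': factor to Y → d Y1 with Y1 → a | ε.

Start → c | Y d c; Y → a | b | d Y1; Y1 → a | ε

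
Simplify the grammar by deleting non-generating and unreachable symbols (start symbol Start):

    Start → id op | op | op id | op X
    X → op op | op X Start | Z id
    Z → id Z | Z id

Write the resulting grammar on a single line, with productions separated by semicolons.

Start → id op | op | op id | op X; X → op op | op X Start

Generating nonterminals: {Start, X}.
Reachable from Start after that: {Start, X}.
Removed useless symbols: {Z} and every production mentioning them.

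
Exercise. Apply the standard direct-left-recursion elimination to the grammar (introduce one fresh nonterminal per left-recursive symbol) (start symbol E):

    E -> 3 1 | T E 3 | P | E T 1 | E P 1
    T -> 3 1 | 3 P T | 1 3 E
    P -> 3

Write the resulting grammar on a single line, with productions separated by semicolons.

E -> 3 1 E' | T E 3 E' | P E'; T -> 3 1 | 3 P T | 1 3 E; P -> 3; E' -> T 1 E' | P 1 E' | epsilon

Directly left-recursive nonterminal: E.
For E: α = {T 1, P 1}, β = {3 1, T E 3, P}. Rewrite as E → β E' and E' → α E' | ε.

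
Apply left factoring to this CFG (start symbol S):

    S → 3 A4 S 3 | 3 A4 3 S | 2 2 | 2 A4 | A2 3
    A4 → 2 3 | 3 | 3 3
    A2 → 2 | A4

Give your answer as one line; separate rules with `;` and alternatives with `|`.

S → A2 3 | 3 A4 S' | 2 S''; A4 → 2 3 | 3 A4'; A2 → 2 | A4; S' → S 3 | 3 S; S'' → 2 | A4; A4' → eps | 3

S has alternatives sharing prefix '3 A4': factor to S → 3 A4 S' with S' → S 3 | 3 S.
S has alternatives sharing prefix '2': factor to S → 2 S'' with S'' → 2 | A4.
A4 has alternatives sharing prefix '3': factor to A4 → 3 A4' with A4' → ε | 3.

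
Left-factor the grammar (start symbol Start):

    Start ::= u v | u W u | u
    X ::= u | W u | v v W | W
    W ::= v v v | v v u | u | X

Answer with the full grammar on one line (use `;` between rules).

Start ::= u Start1; X ::= u | v v W | W X1; W ::= u | X | v v W1; Start1 ::= v | W u | ε; X1 ::= u | ε; W1 ::= v | u

Start has alternatives sharing prefix 'u': factor to Start → u Start1 with Start1 → v | W u | ε.
X has alternatives sharing prefix 'W': factor to X → W X1 with X1 → u | ε.
W has alternatives sharing prefix 'v v': factor to W → v v W1 with W1 → v | u.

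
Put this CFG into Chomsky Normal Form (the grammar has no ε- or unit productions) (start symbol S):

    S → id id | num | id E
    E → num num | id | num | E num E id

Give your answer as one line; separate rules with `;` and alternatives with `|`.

S → X1 X1 | num | X1 E; E → X2 X2 | id | num | E Y1; X1 → id; X2 → num; Y1 → X2 Y2; Y2 → E X1

Introduce a nonterminal for each terminal appearing in a rule of length ≥ 2: X1 → id, X2 → num.
Binarize each right-hand side of length ≥ 3 by chaining fresh nonterminals (Y1, Y2, …): affected rules were E → E X2 E X1.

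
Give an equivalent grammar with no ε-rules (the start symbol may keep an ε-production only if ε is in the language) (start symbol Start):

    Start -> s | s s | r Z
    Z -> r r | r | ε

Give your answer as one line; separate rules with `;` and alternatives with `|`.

Nullable set = {Z}.
ε ∉ L(G), so no ε-production is kept.
Add the nullable-subset variants: Start → r Z gives r Z | r.

Start -> s | s s | r Z | r; Z -> r r | r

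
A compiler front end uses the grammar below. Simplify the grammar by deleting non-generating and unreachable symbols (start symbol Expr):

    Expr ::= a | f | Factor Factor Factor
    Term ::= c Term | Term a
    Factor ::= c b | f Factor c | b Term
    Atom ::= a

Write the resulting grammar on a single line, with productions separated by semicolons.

Expr ::= a | f | Factor Factor Factor; Factor ::= c b | f Factor c

Generating nonterminals: {Atom, Expr, Factor}.
Reachable from Expr after that: {Expr, Factor}.
Removed useless symbols: {Atom, Term} and every production mentioning them.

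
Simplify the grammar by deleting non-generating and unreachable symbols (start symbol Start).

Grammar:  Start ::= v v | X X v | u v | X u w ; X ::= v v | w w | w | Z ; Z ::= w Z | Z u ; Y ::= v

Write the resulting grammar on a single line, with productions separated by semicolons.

Start ::= v v | X X v | u v | X u w; X ::= v v | w w | w

Generating nonterminals: {Start, X, Y}.
Reachable from Start after that: {Start, X}.
Removed useless symbols: {Y, Z} and every production mentioning them.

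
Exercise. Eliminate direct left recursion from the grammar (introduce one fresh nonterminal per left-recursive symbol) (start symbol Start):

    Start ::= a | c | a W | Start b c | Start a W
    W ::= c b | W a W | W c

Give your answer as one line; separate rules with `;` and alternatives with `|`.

Left recursion appears on Start, W.
For Start: α = {b c, a W}, β = {a, c, a W}. Rewrite as Start → β Start1 and Start1 → α Start1 | ε.
For W: α = {a W, c}, β = {c b}. Rewrite as W → β W1 and W1 → α W1 | ε.

Start ::= a Start1 | c Start1 | a W Start1; W ::= c b W1; Start1 ::= b c Start1 | a W Start1 | ε; W1 ::= a W W1 | c W1 | ε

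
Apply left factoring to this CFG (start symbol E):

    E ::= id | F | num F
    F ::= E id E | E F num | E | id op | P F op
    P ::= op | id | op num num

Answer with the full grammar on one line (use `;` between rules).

E ::= id | F | num F; F ::= id op | P F op | E F'; P ::= id | op P'; F' ::= id E | F num | epsilon; P' ::= epsilon | num num

F has alternatives sharing prefix 'E': factor to F → E F' with F' → id E | F num | ε.
P has alternatives sharing prefix 'op': factor to P → op P' with P' → ε | num num.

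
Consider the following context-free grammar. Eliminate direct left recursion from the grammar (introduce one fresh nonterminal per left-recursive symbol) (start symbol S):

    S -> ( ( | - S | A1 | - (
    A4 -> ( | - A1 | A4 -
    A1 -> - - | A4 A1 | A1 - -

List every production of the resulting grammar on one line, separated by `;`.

S -> ( ( | - S | A1 | - (; A4 -> ( A4' | - A1 A4'; A1 -> - - A1' | A4 A1 A1'; A4' -> - A4' | ε; A1' -> - - A1' | ε

A4, A1 are directly left-recursive.
For A4: α = {-}, β = {(, - A1}. Rewrite as A4 → β A4' and A4' → α A4' | ε.
For A1: α = {- -}, β = {- -, A4 A1}. Rewrite as A1 → β A1' and A1' → α A1' | ε.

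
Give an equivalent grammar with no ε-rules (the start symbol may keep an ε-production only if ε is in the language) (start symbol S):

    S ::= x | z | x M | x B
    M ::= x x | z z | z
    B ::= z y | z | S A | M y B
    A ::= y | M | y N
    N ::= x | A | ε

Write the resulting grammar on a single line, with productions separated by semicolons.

S ::= x | z | x M | x B; M ::= x x | z z | z; B ::= z y | z | S A | M y B; A ::= y | M | y N; N ::= x | A

Nullable nonterminals: {N}.
ε ∉ L(G), so no ε-production is kept.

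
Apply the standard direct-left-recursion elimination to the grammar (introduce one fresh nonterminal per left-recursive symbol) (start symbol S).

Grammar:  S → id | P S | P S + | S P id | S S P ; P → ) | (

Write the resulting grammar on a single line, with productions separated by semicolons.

Directly left-recursive nonterminal: S.
For S: α = {P id, S P}, β = {id, P S, P S +}. Rewrite as S → β S' and S' → α S' | ε.

S → id S' | P S S' | P S + S'; P → ) | (; S' → P id S' | S P S' | epsilon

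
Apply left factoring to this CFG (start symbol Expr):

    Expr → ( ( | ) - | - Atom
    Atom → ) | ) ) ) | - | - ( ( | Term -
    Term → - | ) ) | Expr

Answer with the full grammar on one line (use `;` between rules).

Atom has alternatives sharing prefix ')': factor to Atom → ) Atom1 with Atom1 → ε | ) ).
Atom has alternatives sharing prefix '-': factor to Atom → - Atom2 with Atom2 → ε | ( (.

Expr → ( ( | ) - | - Atom; Atom → Term - | ) Atom1 | - Atom2; Term → - | ) ) | Expr; Atom1 → ε | ) ); Atom2 → ε | ( (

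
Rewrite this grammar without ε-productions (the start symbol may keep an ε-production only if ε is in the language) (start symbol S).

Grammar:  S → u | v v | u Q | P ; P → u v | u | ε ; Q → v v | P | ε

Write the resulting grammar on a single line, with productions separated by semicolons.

Nullable set = {P, Q, S}.
ε ∈ L(G) since S is nullable, so keep S → ε.

S → u | v v | u Q | P | ε; P → u v | u; Q → v v | P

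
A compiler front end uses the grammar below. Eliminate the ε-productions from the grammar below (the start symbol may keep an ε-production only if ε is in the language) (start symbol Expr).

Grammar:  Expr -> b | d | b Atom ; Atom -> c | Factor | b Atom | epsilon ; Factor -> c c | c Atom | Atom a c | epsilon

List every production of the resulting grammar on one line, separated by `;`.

Nullable set = {Atom, Factor}.
ε ∉ L(G), so no ε-production is kept.
Expand every rule over subsets of its nullable positions: Atom → b Atom gives b Atom | b. Factor → c Atom gives c Atom | c. Factor → Atom a c gives Atom a c | a c.

Expr -> b | d | b Atom; Atom -> c | Factor | b Atom | b; Factor -> c c | c Atom | c | Atom a c | a c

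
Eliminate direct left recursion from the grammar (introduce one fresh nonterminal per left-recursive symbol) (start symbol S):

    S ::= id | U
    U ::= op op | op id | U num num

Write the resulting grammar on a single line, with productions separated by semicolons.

Left recursion appears on U.
For U: α = {num num}, β = {op op, op id}. Rewrite as U → β U' and U' → α U' | ε.

S ::= id | U; U ::= op op U' | op id U'; U' ::= num num U' | ε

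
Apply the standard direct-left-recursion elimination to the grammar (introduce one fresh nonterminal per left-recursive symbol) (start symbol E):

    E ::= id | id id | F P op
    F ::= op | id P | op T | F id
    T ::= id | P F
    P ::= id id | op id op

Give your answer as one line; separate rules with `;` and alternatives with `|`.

Directly left-recursive nonterminal: F.
For F: α = {id}, β = {op, id P, op T}. Rewrite as F → β F' and F' → α F' | ε.

E ::= id | id id | F P op; F ::= op F' | id P F' | op T F'; T ::= id | P F; P ::= id id | op id op; F' ::= id F' | ε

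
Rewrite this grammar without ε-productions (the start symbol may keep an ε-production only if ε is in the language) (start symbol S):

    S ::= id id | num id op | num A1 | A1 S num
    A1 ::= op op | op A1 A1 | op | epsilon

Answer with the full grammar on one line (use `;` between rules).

S ::= id id | num id op | num A1 | num | A1 S num | S num; A1 ::= op op | op A1 A1 | op A1 | op

The nullable symbols are {A1}.
ε ∉ L(G), so no ε-production is kept.
For each production, add variants omitting each subset of nullable occurrences: S → num A1 gives num A1 | num. S → A1 S num gives A1 S num | S num. A1 → op A1 A1 gives op A1 A1 | op A1 | op.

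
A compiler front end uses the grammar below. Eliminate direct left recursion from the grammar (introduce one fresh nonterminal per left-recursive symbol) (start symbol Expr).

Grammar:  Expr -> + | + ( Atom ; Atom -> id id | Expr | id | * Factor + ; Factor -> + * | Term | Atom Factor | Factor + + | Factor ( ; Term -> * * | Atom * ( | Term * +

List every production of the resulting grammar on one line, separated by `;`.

Directly left-recursive nonterminals: Factor, Term.
For Factor: α = {+ +, (}, β = {+ *, Term, Atom Factor}. Rewrite as Factor → β Factor1 and Factor1 → α Factor1 | ε.
For Term: α = {* +}, β = {* *, Atom * (}. Rewrite as Term → β Term1 and Term1 → α Term1 | ε.

Expr -> + | + ( Atom; Atom -> id id | Expr | id | * Factor +; Factor -> + * Factor1 | Term Factor1 | Atom Factor Factor1; Term -> * * Term1 | Atom * ( Term1; Factor1 -> + + Factor1 | ( Factor1 | ε; Term1 -> * + Term1 | ε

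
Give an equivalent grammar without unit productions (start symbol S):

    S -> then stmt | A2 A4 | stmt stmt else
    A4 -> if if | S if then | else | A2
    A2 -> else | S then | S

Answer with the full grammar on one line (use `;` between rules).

S -> then stmt | A2 A4 | stmt stmt else; A4 -> if if | S if then | else | S then | then stmt | A2 A4 | stmt stmt else; A2 -> else | S then | then stmt | A2 A4 | stmt stmt else

Unit pairs: A2 ⇒* {S}; A4 ⇒* {A2, S}.
For each unit pair (A, B), copy every non-unit production of B to A, then drop all unit productions.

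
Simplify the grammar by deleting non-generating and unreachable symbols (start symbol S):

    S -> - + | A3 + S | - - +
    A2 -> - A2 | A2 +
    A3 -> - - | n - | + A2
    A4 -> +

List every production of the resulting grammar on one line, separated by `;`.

S -> - + | A3 + S | - - +; A3 -> - - | n -

Generating nonterminals: {A3, A4, S}.
Reachable from S after that: {A3, S}.
Removed useless symbols: {A2, A4} and every production mentioning them.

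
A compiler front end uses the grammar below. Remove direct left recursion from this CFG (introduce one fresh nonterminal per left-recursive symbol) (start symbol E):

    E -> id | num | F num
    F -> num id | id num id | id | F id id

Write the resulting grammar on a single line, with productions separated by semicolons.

F is directly left-recursive.
For F: α = {id id}, β = {num id, id num id, id}. Rewrite as F → β F' and F' → α F' | ε.

E -> id | num | F num; F -> num id F' | id num id F' | id F'; F' -> id id F' | ε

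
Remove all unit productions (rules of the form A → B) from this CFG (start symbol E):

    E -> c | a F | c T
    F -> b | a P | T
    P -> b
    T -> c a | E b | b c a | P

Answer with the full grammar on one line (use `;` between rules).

Unit pairs: F ⇒* {P, T}; T ⇒* {P}.
Replace each nonterminal's rules with the union of the non-unit rules of every nonterminal it unit-derives.

E -> c | a F | c T; F -> b | a P | c a | E b | b c a; P -> b; T -> b | c a | E b | b c a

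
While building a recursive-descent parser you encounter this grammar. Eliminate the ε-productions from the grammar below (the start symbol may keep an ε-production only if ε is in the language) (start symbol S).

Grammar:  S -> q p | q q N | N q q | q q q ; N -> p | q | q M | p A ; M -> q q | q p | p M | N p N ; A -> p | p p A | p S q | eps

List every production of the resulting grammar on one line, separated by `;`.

Nullable set = {A}.
ε ∉ L(G), so no ε-production is kept.
Expand every rule over subsets of its nullable positions: A → p p A gives p p A | p p.

S -> q p | q q N | N q q | q q q; N -> p | q | q M | p A; M -> q q | q p | p M | N p N; A -> p | p p A | p p | p S q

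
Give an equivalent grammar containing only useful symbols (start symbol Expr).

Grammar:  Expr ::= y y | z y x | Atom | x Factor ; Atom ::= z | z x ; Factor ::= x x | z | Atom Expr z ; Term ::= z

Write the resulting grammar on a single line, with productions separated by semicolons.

Expr ::= y y | z y x | Atom | x Factor; Atom ::= z | z x; Factor ::= x x | z | Atom Expr z

Generating nonterminals: {Atom, Expr, Factor, Term}.
Reachable from Expr after that: {Atom, Expr, Factor}.
Removed useless symbols: {Term} and every production mentioning them.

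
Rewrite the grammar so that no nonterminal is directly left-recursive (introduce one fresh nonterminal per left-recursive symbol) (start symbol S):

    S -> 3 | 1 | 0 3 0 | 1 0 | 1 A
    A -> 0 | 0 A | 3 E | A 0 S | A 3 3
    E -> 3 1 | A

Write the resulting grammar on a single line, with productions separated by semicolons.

A is directly left-recursive.
For A: α = {0 S, 3 3}, β = {0, 0 A, 3 E}. Rewrite as A → β A' and A' → α A' | ε.

S -> 3 | 1 | 0 3 0 | 1 0 | 1 A; A -> 0 A' | 0 A A' | 3 E A'; E -> 3 1 | A; A' -> 0 S A' | 3 3 A' | ε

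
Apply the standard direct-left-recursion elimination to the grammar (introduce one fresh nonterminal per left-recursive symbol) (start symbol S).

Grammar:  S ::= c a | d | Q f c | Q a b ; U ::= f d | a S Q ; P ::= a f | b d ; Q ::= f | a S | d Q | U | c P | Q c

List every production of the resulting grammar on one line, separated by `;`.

S ::= c a | d | Q f c | Q a b; U ::= f d | a S Q; P ::= a f | b d; Q ::= f Q' | a S Q' | d Q Q' | U Q' | c P Q'; Q' ::= c Q' | epsilon

Left recursion appears on Q.
For Q: α = {c}, β = {f, a S, d Q, U, c P}. Rewrite as Q → β Q' and Q' → α Q' | ε.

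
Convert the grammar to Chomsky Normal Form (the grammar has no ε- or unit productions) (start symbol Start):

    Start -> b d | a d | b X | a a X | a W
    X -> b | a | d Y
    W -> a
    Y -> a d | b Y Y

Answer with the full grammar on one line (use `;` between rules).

Start -> X1 X2 | X3 X2 | X1 X | X3 Y1 | X3 W; X -> b | a | X2 Y; W -> a; Y -> X3 X2 | X1 Y2; X1 -> b; X2 -> d; X3 -> a; Y1 -> X3 X; Y2 -> Y Y

Introduce a nonterminal for each terminal appearing in a rule of length ≥ 2: X1 → b, X2 → d, X3 → a.
Binarize each right-hand side of length ≥ 3 by chaining fresh nonterminals (Y1, Y2, …): affected rules were Start → X3 X3 X; Y → X1 Y Y.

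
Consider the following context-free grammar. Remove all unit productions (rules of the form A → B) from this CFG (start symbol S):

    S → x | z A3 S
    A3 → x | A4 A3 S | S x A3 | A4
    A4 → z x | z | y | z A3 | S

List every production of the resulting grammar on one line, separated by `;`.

S → x | z A3 S; A3 → z x | z | y | z A3 | x | z A3 S | A4 A3 S | S x A3; A4 → z x | z | y | z A3 | x | z A3 S

Unit pairs: A3 ⇒* {A4, S}; A4 ⇒* {S}.
For each unit pair (A, B), copy every non-unit production of B to A, then drop all unit productions.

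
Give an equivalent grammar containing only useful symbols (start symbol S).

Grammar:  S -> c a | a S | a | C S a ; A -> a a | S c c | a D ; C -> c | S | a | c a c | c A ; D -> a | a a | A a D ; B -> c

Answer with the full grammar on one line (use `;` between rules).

S -> c a | a S | a | C S a; A -> a a | S c c | a D; C -> c | S | a | c a c | c A; D -> a | a a | A a D

Generating nonterminals: {A, B, C, D, S}.
Reachable from S after that: {A, C, D, S}.
Removed useless symbols: {B} and every production mentioning them.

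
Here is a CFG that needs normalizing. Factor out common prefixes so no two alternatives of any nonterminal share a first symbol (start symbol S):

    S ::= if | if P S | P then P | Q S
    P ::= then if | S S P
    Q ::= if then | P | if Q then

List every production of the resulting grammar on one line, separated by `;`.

S ::= P then P | Q S | if S'; P ::= then if | S S P; Q ::= P | if Q'; S' ::= ε | P S; Q' ::= then | Q then

S has alternatives sharing prefix 'if': factor to S → if S' with S' → ε | P S.
Q has alternatives sharing prefix 'if': factor to Q → if Q' with Q' → then | Q then.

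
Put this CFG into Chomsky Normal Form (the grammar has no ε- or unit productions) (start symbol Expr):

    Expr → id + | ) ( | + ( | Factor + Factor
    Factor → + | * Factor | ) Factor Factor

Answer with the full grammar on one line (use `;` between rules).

Expr → X1 X2 | X3 X4 | X2 X4 | Factor Y1; Factor → + | X5 Factor | X3 Y2; X1 → id; X2 → +; X3 → ); X4 → (; X5 → *; Y1 → X2 Factor; Y2 → Factor Factor

Introduce a nonterminal for each terminal appearing in a rule of length ≥ 2: X1 → id, X2 → +, X3 → ), X4 → (, X5 → *.
Binarize each right-hand side of length ≥ 3 by chaining fresh nonterminals (Y1, Y2, …): affected rules were Expr → Factor X2 Factor; Factor → X3 Factor Factor.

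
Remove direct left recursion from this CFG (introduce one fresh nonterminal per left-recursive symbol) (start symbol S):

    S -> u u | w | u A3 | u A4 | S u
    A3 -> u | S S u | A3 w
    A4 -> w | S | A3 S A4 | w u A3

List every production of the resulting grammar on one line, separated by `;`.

S -> u u S' | w S' | u A3 S' | u A4 S'; A3 -> u A3' | S S u A3'; A4 -> w | S | A3 S A4 | w u A3; S' -> u S' | ε; A3' -> w A3' | ε

Left recursion appears on S, A3.
For S: α = {u}, β = {u u, w, u A3, u A4}. Rewrite as S → β S' and S' → α S' | ε.
For A3: α = {w}, β = {u, S S u}. Rewrite as A3 → β A3' and A3' → α A3' | ε.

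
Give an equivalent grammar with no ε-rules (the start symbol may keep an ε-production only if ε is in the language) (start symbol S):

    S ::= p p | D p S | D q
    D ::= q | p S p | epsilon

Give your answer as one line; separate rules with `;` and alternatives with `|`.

Nullable set = {D}.
ε ∉ L(G), so no ε-production is kept.
Add the nullable-subset variants: S → D p S gives D p S | p S. S → D q gives D q | q.

S ::= p p | D p S | p S | D q | q; D ::= q | p S p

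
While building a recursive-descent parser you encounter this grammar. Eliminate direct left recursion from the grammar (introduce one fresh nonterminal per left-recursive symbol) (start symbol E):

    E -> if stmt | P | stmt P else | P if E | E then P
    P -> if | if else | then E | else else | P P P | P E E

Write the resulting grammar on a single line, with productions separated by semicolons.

Directly left-recursive nonterminals: E, P.
For E: α = {then P}, β = {if stmt, P, stmt P else, P if E}. Rewrite as E → β E' and E' → α E' | ε.
For P: α = {P P, E E}, β = {if, if else, then E, else else}. Rewrite as P → β P' and P' → α P' | ε.

E -> if stmt E' | P E' | stmt P else E' | P if E E'; P -> if P' | if else P' | then E P' | else else P'; E' -> then P E' | ε; P' -> P P P' | E E P' | ε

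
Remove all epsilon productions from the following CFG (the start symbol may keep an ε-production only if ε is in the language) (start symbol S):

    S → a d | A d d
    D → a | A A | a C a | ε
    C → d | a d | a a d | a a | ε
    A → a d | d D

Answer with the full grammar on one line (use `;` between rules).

The nullable symbols are {C, D}.
ε ∉ L(G), so no ε-production is kept.
Expand every rule over subsets of its nullable positions: D → a C a gives a C a | a a. A → d D gives d D | d.

S → a d | A d d; D → a | A A | a C a | a a; C → d | a d | a a d | a a; A → a d | d D | d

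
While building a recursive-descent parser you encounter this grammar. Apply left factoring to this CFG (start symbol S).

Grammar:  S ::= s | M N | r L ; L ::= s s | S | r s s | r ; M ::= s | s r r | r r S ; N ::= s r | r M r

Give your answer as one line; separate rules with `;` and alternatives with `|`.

S ::= s | M N | r L; L ::= s s | S | r L'; M ::= r r S | s M'; N ::= s r | r M r; L' ::= s s | ε; M' ::= ε | r r

L has alternatives sharing prefix 'r': factor to L → r L' with L' → s s | ε.
M has alternatives sharing prefix 's': factor to M → s M' with M' → ε | r r.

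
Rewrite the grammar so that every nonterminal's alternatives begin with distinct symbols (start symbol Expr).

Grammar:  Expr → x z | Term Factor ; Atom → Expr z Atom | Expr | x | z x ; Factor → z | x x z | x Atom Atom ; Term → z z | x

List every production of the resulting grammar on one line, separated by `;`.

Atom has alternatives sharing prefix 'Expr': factor to Atom → Expr Atom1 with Atom1 → z Atom | ε.
Factor has alternatives sharing prefix 'x': factor to Factor → x Factor1 with Factor1 → x z | Atom Atom.

Expr → x z | Term Factor; Atom → x | z x | Expr Atom1; Factor → z | x Factor1; Term → z z | x; Atom1 → z Atom | eps; Factor1 → x z | Atom Atom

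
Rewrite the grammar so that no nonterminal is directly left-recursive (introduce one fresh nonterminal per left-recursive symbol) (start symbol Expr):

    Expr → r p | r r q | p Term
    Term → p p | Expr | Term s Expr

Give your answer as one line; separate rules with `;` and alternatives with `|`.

Expr → r p | r r q | p Term; Term → p p Term1 | Expr Term1; Term1 → s Expr Term1 | ε

Directly left-recursive nonterminal: Term.
For Term: α = {s Expr}, β = {p p, Expr}. Rewrite as Term → β Term1 and Term1 → α Term1 | ε.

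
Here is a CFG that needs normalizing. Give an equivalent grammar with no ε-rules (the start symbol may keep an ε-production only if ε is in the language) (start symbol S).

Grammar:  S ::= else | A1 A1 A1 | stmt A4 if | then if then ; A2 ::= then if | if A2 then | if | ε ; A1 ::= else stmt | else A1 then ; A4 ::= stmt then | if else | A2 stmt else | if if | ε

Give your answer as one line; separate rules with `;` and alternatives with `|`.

Nullable set = {A2, A4}.
ε ∉ L(G), so no ε-production is kept.
Add the nullable-subset variants: S → stmt A4 if gives stmt A4 if | stmt if. A2 → if A2 then gives if A2 then | if then. A4 → A2 stmt else gives A2 stmt else | stmt else.

S ::= else | A1 A1 A1 | stmt A4 if | stmt if | then if then; A2 ::= then if | if A2 then | if then | if; A1 ::= else stmt | else A1 then; A4 ::= stmt then | if else | A2 stmt else | stmt else | if if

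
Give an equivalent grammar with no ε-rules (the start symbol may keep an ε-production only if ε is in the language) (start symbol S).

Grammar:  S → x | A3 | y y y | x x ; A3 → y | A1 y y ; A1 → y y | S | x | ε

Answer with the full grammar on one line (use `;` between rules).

S → x | A3 | y y y | x x; A3 → y | A1 y y | y y; A1 → y y | S | x

Nullable set = {A1}.
ε ∉ L(G), so no ε-production is kept.
Add the nullable-subset variants: A3 → A1 y y gives A1 y y | y y.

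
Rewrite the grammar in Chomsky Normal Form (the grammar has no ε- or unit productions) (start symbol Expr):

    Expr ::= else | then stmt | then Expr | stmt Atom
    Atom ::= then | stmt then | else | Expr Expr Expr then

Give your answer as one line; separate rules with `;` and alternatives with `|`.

Introduce a nonterminal for each terminal appearing in a rule of length ≥ 2: X1 → then, X2 → stmt.
Binarize each right-hand side of length ≥ 3 by chaining fresh nonterminals (Y1, Y2, …): affected rules were Atom → Expr Expr Expr X1.

Expr ::= else | X1 X2 | X1 Expr | X2 Atom; Atom ::= then | X2 X1 | else | Expr Y1; X1 ::= then; X2 ::= stmt; Y1 ::= Expr Y2; Y2 ::= Expr X1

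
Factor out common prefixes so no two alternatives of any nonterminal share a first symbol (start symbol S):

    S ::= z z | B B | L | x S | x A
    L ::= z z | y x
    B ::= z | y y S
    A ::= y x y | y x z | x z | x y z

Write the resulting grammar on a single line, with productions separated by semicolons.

S ::= z z | B B | L | x S'; L ::= z z | y x; B ::= z | y y S; A ::= y x A' | x A''; S' ::= S | A; A' ::= y | z; A'' ::= z | y z

S has alternatives sharing prefix 'x': factor to S → x S' with S' → S | A.
A has alternatives sharing prefix 'y x': factor to A → y x A' with A' → y | z.
A has alternatives sharing prefix 'x': factor to A → x A'' with A'' → z | y z.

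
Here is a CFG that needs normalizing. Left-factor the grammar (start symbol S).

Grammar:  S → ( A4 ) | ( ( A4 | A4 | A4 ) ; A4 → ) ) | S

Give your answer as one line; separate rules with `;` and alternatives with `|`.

S has alternatives sharing prefix '(': factor to S → ( S' with S' → A4 ) | ( A4.
S has alternatives sharing prefix 'A4': factor to S → A4 S'' with S'' → ε | ).

S → ( S' | A4 S''; A4 → ) ) | S; S' → A4 ) | ( A4; S'' → ε | )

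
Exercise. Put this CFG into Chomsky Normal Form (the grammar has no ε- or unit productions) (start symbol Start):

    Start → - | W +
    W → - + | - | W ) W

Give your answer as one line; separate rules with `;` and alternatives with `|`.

Introduce a nonterminal for each terminal appearing in a rule of length ≥ 2: X1 → +, X2 → -, X3 → ).
Binarize each right-hand side of length ≥ 3 by chaining fresh nonterminals (Y1, Y2, …): affected rules were W → W X3 W.

Start → - | W X1; W → X2 X1 | - | W Y1; X1 → +; X2 → -; X3 → ); Y1 → X3 W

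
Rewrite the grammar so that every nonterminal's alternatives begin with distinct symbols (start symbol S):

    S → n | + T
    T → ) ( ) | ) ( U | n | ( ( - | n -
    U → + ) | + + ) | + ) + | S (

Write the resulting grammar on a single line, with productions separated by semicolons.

S → n | + T; T → ( ( - | ) ( T' | n T''; U → S ( | + U'; T' → ) | U; T'' → ε | -; U' → + ) | ) U''; U'' → ε | +

T has alternatives sharing prefix ') (': factor to T → ) ( T' with T' → ) | U.
T has alternatives sharing prefix 'n': factor to T → n T'' with T'' → ε | -.
U has alternatives sharing prefix '+': factor to U → + U' with U' → ) | + ) | ) +.
U' has alternatives sharing prefix ')': factor to U' → ) U'' with U'' → ε | +.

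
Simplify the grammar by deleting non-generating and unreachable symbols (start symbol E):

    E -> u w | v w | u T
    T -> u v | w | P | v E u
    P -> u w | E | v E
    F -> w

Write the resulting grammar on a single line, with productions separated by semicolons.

Generating nonterminals: {E, F, P, T}.
Reachable from E after that: {E, P, T}.
Removed useless symbols: {F} and every production mentioning them.

E -> u w | v w | u T; T -> u v | w | P | v E u; P -> u w | E | v E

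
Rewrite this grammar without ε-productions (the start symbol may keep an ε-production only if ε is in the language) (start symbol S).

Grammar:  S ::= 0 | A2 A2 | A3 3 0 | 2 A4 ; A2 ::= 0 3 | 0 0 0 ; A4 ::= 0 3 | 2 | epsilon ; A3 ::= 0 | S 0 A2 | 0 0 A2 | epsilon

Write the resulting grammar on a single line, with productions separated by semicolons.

S ::= 0 | A2 A2 | A3 3 0 | 3 0 | 2 A4 | 2; A2 ::= 0 3 | 0 0 0; A4 ::= 0 3 | 2; A3 ::= 0 | S 0 A2 | 0 0 A2

The nullable symbols are {A3, A4}.
ε ∉ L(G), so no ε-production is kept.
Expand every rule over subsets of its nullable positions: S → A3 3 0 gives A3 3 0 | 3 0. S → 2 A4 gives 2 A4 | 2.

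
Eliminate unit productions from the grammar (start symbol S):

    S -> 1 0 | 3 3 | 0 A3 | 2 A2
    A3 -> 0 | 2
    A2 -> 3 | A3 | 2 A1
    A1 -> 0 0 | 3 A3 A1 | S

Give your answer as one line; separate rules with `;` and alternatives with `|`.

Unit pairs: A1 ⇒* {S}; A2 ⇒* {A3}.
For each unit pair (A, B), copy every non-unit production of B to A, then drop all unit productions.

S -> 1 0 | 3 3 | 0 A3 | 2 A2; A3 -> 0 | 2; A2 -> 3 | 2 A1 | 0 | 2; A1 -> 0 0 | 3 A3 A1 | 1 0 | 3 3 | 0 A3 | 2 A2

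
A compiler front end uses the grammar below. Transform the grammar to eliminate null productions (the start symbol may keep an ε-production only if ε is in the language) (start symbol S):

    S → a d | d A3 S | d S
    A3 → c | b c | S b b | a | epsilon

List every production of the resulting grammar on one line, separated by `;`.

S → a d | d A3 S | d S; A3 → c | b c | S b b | a

The nullable symbols are {A3}.
ε ∉ L(G), so no ε-production is kept.
Add the nullable-subset variants: S → d A3 S gives d A3 S | d S.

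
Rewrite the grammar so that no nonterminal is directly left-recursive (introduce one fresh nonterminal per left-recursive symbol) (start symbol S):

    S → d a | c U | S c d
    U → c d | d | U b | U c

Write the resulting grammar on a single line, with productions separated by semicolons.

S → d a S' | c U S'; U → c d U' | d U'; S' → c d S' | ε; U' → b U' | c U' | ε

S, U are directly left-recursive.
For S: α = {c d}, β = {d a, c U}. Rewrite as S → β S' and S' → α S' | ε.
For U: α = {b, c}, β = {c d, d}. Rewrite as U → β U' and U' → α U' | ε.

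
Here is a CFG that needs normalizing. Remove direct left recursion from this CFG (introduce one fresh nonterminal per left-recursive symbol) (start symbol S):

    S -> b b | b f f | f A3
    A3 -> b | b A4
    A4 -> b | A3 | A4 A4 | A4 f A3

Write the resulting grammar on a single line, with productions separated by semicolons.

S -> b b | b f f | f A3; A3 -> b | b A4; A4 -> b A4' | A3 A4'; A4' -> A4 A4' | f A3 A4' | ε

Directly left-recursive nonterminal: A4.
For A4: α = {A4, f A3}, β = {b, A3}. Rewrite as A4 → β A4' and A4' → α A4' | ε.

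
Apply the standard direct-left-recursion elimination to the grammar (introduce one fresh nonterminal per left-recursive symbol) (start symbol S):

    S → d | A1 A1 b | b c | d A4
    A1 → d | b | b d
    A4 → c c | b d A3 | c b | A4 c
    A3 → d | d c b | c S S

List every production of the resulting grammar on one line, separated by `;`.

Left recursion appears on A4.
For A4: α = {c}, β = {c c, b d A3, c b}. Rewrite as A4 → β A4' and A4' → α A4' | ε.

S → d | A1 A1 b | b c | d A4; A1 → d | b | b d; A4 → c c A4' | b d A3 A4' | c b A4'; A3 → d | d c b | c S S; A4' → c A4' | ε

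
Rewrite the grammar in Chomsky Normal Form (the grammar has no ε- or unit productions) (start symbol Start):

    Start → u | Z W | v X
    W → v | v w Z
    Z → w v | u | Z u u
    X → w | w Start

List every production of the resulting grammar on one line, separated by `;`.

Introduce a nonterminal for each terminal appearing in a rule of length ≥ 2: X1 → v, X2 → w, X3 → u.
Binarize each right-hand side of length ≥ 3 by chaining fresh nonterminals (Y1, Y2, …): affected rules were W → X1 X2 Z; Z → Z X3 X3.

Start → u | Z W | X1 X; W → v | X1 Y1; Z → X2 X1 | u | Z Y2; X → w | X2 Start; X1 → v; X2 → w; X3 → u; Y1 → X2 Z; Y2 → X3 X3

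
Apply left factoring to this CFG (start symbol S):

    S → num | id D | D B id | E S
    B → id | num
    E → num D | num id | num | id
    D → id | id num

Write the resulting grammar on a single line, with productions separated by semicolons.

S → num | id D | D B id | E S; B → id | num; E → id | num E'; D → id D'; E' → D | id | ε; D' → ε | num

E has alternatives sharing prefix 'num': factor to E → num E' with E' → D | id | ε.
D has alternatives sharing prefix 'id': factor to D → id D' with D' → ε | num.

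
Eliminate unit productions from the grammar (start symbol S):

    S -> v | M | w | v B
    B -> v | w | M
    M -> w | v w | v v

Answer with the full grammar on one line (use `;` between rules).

Unit pairs: B ⇒* {M}; S ⇒* {M}.
Replace each nonterminal's rules with the union of the non-unit rules of every nonterminal it unit-derives.

S -> v | w | v B | v w | v v; B -> v | w | v w | v v; M -> w | v w | v v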